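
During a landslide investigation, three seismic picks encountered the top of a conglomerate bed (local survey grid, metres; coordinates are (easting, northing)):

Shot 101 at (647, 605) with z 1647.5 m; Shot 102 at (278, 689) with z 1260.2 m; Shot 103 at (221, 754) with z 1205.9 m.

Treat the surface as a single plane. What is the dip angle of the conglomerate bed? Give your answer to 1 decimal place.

47.2°

Let the plane be z = a·E + b·N + c.
Shot 102−Shot 101: −369a + 84b = −387.3;  Shot 103−Shot 101: −426a + 149b = −441.6.
Solving gives a = 1.07378, b = 0.10624.
Gradient magnitude |∇z| = √(a² + b²) = √(1.15300 + 0.01129) = 1.07902.
True dip = arctan(1.07902) = 47.2°, dipping toward W (azimuth ≈ 264°).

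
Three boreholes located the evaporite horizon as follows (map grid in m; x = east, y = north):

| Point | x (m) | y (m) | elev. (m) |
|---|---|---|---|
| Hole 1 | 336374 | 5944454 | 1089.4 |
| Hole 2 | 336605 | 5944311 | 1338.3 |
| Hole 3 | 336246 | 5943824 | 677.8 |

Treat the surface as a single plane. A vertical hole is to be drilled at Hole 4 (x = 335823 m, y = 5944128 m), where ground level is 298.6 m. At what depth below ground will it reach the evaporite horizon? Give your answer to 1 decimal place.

Let the plane be z = a·x + b·y + c.
Hole 2−Hole 1: 231a − 143b = 248.9;  Hole 3−Hole 1: −128a − 630b = −411.6.
Solving gives a = 1.316367787, b = 0.385880831.
Then c = 1089.4 − a·336374 − b·5944454 = −2735553.34.
At (335823, 5944128): z_contact = 442066.58 + 2293725.05 − 2735553.34 = 238.28 m.
Depth below ground = 298.6 − 238.28 = 60.3 m.

60.3 m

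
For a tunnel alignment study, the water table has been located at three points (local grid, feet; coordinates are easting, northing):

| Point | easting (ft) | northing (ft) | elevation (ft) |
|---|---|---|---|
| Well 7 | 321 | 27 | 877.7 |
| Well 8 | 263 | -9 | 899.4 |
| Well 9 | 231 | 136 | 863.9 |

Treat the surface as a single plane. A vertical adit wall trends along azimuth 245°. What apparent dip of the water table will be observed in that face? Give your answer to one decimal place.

16.6°

Two edge vectors: Well 7→Well 8 = (-58, -36, 21.7), Well 7→Well 9 = (-90, 109, -13.8).
Normal n = (Well 7→Well 8) × (Well 7→Well 9) = (-1868.5, -2753.4, -9562).
So ∂z/∂easting = −n_x/n_z = −0.19541 and ∂z/∂northing = −n_y/n_z = −0.28795.
Unit vector along 245° is (sin 245°, cos 245°) = (-0.9063, -0.4226).
Slope in that direction = a·(-0.9063) + b·(-0.4226) = 0.29879.
Apparent dip = arctan|0.29879| = 16.6° (true dip is 19.2°, so apparent ≤ true as expected).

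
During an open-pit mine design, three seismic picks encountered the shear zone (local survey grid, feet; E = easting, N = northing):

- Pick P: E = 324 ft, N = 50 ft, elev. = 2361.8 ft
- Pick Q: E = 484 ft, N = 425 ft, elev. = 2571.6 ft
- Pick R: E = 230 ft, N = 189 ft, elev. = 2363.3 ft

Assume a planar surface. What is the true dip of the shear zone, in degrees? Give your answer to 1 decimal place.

31.2°

Let the plane be z = a·E + b·N + c.
Pick Q−Pick P: 160a + 375b = 209.8;  Pick R−Pick P: −94a + 139b = 1.5.
Solving gives a = 0.49747, b = 0.34721.
Gradient magnitude |∇z| = √(a² + b²) = √(0.24748 + 0.12056) = 0.60666.
True dip = arctan(0.60666) = 31.2°, dipping toward SW (azimuth ≈ 235°).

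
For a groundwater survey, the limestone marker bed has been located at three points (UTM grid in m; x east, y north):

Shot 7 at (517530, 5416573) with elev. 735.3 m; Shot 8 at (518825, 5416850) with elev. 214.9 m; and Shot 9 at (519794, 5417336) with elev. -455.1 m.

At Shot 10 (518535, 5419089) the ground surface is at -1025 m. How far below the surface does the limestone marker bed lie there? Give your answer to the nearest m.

960 m

Two edge vectors: Shot 7→Shot 8 = (1295, 277, -520.4), Shot 7→Shot 9 = (2264, 763, -1190.4).
Normal n = (Shot 7→Shot 8) × (Shot 7→Shot 9) = (67324.4, 363382.4, 360957).
So ∂z/∂x = −n_x/n_z = −0.18651640 and ∂z/∂y = −n_y/n_z = −1.00671936.
Intercept c from Shot 7: 735.3 + 96527.83 + 5452968.90 = 5550232.04.
At (518535, 5419089): z_contact = −96715.3 − 5455501.8 + 5550232.04 = -1985.1 m.
Depth below ground = -1025 − (-1985.1) = 960 m.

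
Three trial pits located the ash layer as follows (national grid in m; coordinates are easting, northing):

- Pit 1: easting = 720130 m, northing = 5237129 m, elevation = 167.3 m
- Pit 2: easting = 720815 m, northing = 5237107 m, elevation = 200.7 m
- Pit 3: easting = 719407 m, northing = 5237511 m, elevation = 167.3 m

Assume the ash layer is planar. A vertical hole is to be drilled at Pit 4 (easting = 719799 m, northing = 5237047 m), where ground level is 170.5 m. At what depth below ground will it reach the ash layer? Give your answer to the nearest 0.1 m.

Two edge vectors: Pit 1→Pit 2 = (685, -22, 33.4), Pit 1→Pit 3 = (-723, 382, 0).
Normal n = (Pit 1→Pit 2) × (Pit 1→Pit 3) = (-12758.8, -24148.2, 245764).
So ∂z/∂easting = −n_x/n_z = 0.051914845 and ∂z/∂northing = −n_y/n_z = 0.098257678.
Intercept c from Pit 1: 167.3 − 37385.44 − 514588.14 = −551806.27.
At (719799, 5237047): z_contact = 37368.25 + 514580.08 − 551806.27 = 142.06 m.
Depth below ground = 170.5 − 142.06 = 28.4 m.

28.4 m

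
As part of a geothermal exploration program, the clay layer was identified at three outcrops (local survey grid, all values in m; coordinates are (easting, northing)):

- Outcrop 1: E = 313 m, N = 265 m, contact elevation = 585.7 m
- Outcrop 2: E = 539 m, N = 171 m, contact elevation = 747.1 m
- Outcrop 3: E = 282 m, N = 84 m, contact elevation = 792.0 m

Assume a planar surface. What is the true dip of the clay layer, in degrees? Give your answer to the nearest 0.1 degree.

Two edge vectors: Outcrop 1→Outcrop 2 = (226, -94, 161.4), Outcrop 1→Outcrop 3 = (-31, -181, 206.3).
Normal n = (Outcrop 1→Outcrop 2) × (Outcrop 1→Outcrop 3) = (9821.2, -51627.2, -43820).
So ∂z/∂E = −n_x/n_z = 0.22413 and ∂z/∂N = −n_y/n_z = −1.17817.
Gradient magnitude |∇z| = √(a² + b²) = √(0.05023 + 1.38807) = 1.19929.
True dip = arctan(1.19929) = 50.2°, dipping toward N (azimuth ≈ 349°).

50.2°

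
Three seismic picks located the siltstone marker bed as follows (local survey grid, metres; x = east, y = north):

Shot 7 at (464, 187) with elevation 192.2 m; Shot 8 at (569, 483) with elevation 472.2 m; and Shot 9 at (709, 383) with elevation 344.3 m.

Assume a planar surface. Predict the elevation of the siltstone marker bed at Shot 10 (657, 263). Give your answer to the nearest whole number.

Let the plane be z = a·x + b·y + c.
Shot 8−Shot 7: 105a + 296b = 280;  Shot 9−Shot 7: 245a + 196b = 152.1.
Solving gives a = −0.18980, b = 1.01327.
Then c = 192.2 − a·464 − b·187 = 90.79.
At (657, 263): z = −124.7 + 266.5 + 90.79 = 232.6 m.

233 m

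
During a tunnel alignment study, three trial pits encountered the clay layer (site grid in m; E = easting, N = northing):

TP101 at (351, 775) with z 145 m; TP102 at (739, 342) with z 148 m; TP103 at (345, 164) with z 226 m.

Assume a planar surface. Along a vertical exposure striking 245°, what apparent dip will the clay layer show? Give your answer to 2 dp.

10.27°

Let the plane be z = a·E + b·N + c.
TP102−TP101: 388a − 433b = 3;  TP103−TP101: −6a − 611b = 81.
Solving gives a = −0.13869, b = −0.13121.
Unit vector along 245° is (sin 245°, cos 245°) = (-0.9063, -0.4226).
Slope in that direction = a·(-0.9063) + b·(-0.4226) = 0.18115.
Apparent dip = arctan|0.18115| = 10.27° (true dip is 10.8°, so apparent ≤ true as expected).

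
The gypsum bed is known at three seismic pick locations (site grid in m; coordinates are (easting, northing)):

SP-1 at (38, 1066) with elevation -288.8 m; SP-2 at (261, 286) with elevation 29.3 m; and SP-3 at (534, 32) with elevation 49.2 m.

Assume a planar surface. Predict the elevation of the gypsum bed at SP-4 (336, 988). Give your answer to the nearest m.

Two edge vectors: SP-1→SP-2 = (223, -780, 318.1), SP-1→SP-3 = (496, -1034, 338).
Normal n = (SP-1→SP-2) × (SP-1→SP-3) = (65275.4, 82403.6, 156298).
So ∂z/∂E = −n_x/n_z = −0.41763 and ∂z/∂N = −n_y/n_z = −0.52722.
Intercept c from SP-1: -288.8 + 15.87 + 562.02 = 289.09.
At (336, 988): z = −140.3 − 520.9 + 289.09 = -372.1 m.

-372 m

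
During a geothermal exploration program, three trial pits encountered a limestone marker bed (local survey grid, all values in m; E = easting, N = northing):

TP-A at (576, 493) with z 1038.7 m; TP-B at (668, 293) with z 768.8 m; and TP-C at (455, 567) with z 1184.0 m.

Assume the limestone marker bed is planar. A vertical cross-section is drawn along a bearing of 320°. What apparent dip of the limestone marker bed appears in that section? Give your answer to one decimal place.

Two edge vectors: TP-A→TP-B = (92, -200, -269.9), TP-A→TP-C = (-121, 74, 145.3).
Normal n = (TP-A→TP-B) × (TP-A→TP-C) = (-9087.4, 19290.3, -17392).
So ∂z/∂E = −n_x/n_z = −0.52250 and ∂z/∂N = −n_y/n_z = 1.10915.
Unit vector along 320° is (sin 320°, cos 320°) = (-0.6428, 0.7660).
Slope in that direction = a·(-0.6428) + b·(0.7660) = 1.18552.
Apparent dip = arctan|1.18552| = 49.9° (true dip is 50.8°, so apparent ≤ true as expected).

49.9°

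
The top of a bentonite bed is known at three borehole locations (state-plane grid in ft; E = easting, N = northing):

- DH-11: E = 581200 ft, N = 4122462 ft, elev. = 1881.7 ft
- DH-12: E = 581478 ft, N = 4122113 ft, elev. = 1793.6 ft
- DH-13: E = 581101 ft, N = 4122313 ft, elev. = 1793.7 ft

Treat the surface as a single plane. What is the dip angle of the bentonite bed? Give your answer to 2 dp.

26.31°

Let the plane be z = a·E + b·N + c.
DH-12−DH-11: 278a − 349b = −88.1;  DH-13−DH-11: −99a − 149b = −88.
Solving gives a = 0.23147, b = 0.43681.
Gradient magnitude |∇z| = √(a² + b²) = √(0.05358 + 0.19080) = 0.49435.
True dip = arctan(0.49435) = 26.31°, dipping toward SSW (azimuth ≈ 208°).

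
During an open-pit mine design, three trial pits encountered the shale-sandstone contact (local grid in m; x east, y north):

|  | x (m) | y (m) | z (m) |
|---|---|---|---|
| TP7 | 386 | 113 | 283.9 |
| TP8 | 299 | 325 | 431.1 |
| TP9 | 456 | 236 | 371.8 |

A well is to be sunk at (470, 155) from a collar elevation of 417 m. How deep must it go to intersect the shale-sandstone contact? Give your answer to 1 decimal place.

101.8 m

Two edge vectors: TP7→TP8 = (-87, 212, 147.2), TP7→TP9 = (70, 123, 87.9).
Normal n = (TP7→TP8) × (TP7→TP9) = (529.2, 17951.3, -25541).
So ∂z/∂x = −n_x/n_z = 0.02072 and ∂z/∂y = −n_y/n_z = 0.70284.
Intercept c from TP7: 283.9 − 8.00 − 79.42 = 196.48.
At (470, 155): z_contact = 9.74 + 108.94 + 196.48 = 315.16 m.
Depth below ground = 417 − 315.16 = 101.8 m.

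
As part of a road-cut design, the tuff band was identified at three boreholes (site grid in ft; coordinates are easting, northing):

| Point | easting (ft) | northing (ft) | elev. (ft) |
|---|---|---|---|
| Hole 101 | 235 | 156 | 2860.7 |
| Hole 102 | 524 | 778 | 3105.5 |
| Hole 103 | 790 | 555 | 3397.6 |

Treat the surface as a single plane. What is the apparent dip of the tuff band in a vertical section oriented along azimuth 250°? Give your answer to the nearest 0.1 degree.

43.1°

Two edge vectors: Hole 101→Hole 102 = (289, 622, 244.8), Hole 101→Hole 103 = (555, 399, 536.9).
Normal n = (Hole 101→Hole 102) × (Hole 101→Hole 103) = (236276.6, -19300.1, -229899).
So ∂z/∂easting = −n_x/n_z = 1.02774 and ∂z/∂northing = −n_y/n_z = −0.08395.
Unit vector along 250° is (sin 250°, cos 250°) = (-0.9397, -0.3420).
Slope in that direction = a·(-0.9397) + b·(-0.3420) = −0.93705.
Apparent dip = arctan|0.93705| = 43.1° (true dip is 45.9°, so apparent ≤ true as expected).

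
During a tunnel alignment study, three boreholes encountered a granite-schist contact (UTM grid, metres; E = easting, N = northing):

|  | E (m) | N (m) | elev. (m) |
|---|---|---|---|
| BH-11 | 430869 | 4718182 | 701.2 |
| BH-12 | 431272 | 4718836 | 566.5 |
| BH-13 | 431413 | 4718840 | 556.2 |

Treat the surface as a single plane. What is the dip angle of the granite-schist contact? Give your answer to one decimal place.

Two edge vectors: BH-11→BH-12 = (403, 654, -134.7), BH-11→BH-13 = (544, 658, -145).
Normal n = (BH-11→BH-12) × (BH-11→BH-13) = (-6197.4, -14841.8, -90602).
So ∂z/∂E = −n_x/n_z = −0.06840 and ∂z/∂N = −n_y/n_z = −0.16381.
Gradient magnitude |∇z| = √(a² + b²) = √(0.00468 + 0.02683) = 0.17752.
True dip = arctan(0.17752) = 10.1°, dipping toward NNE (azimuth ≈ 023°).

10.1°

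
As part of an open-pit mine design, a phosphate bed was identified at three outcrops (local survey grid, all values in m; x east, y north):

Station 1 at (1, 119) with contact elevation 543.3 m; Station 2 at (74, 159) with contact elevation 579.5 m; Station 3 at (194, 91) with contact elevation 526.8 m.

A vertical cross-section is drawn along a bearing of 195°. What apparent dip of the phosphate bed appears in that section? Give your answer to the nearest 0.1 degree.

Let the plane be z = a·x + b·y + c.
Station 2−Station 1: 73a + 40b = 36.2;  Station 3−Station 1: 193a − 28b = −16.5.
Solving gives a = 0.03621, b = 0.83891.
Unit vector along 195° is (sin 195°, cos 195°) = (-0.2588, -0.9659).
Slope in that direction = a·(-0.2588) + b·(-0.9659) = −0.81970.
Apparent dip = arctan|0.81970| = 39.3° (true dip is 40.0°, so apparent ≤ true as expected).

39.3°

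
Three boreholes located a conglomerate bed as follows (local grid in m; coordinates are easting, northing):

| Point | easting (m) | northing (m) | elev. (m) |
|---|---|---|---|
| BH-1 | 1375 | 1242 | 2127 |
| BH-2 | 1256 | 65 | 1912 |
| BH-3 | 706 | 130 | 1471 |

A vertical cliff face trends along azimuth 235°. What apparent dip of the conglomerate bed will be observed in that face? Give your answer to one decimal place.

Two edge vectors: BH-1→BH-2 = (-119, -1177, -215), BH-1→BH-3 = (-669, -1112, -656).
Normal n = (BH-1→BH-2) × (BH-1→BH-3) = (533032, 65771, -655085).
So ∂z/∂easting = −n_x/n_z = 0.81368 and ∂z/∂northing = −n_y/n_z = 0.10040.
Unit vector along 235° is (sin 235°, cos 235°) = (-0.8192, -0.5736).
Slope in that direction = a·(-0.8192) + b·(-0.5736) = −0.72412.
Apparent dip = arctan|0.72412| = 35.9° (true dip is 39.3°, so apparent ≤ true as expected).

35.9°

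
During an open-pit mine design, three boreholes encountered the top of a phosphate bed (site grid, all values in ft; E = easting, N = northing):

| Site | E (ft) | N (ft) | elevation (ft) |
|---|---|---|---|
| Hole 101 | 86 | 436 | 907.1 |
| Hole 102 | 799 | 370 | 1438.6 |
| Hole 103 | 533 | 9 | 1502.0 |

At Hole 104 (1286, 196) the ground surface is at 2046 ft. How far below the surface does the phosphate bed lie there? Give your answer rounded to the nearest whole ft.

157 ft

Two edge vectors: Hole 101→Hole 102 = (713, -66, 531.5), Hole 101→Hole 103 = (447, -427, 594.9).
Normal n = (Hole 101→Hole 102) × (Hole 101→Hole 103) = (187687.1, -186583.2, -274949).
So ∂z/∂E = −n_x/n_z = 0.68263 and ∂z/∂N = −n_y/n_z = −0.67861.
Intercept c from Hole 101: 907.1 − 58.71 + 295.87 = 1144.27.
At (1286, 196): z_contact = 877.9 − 133.0 + 1144.27 = 1889.1 ft.
Depth below ground = 2046 − 1889.1 = 157 ft.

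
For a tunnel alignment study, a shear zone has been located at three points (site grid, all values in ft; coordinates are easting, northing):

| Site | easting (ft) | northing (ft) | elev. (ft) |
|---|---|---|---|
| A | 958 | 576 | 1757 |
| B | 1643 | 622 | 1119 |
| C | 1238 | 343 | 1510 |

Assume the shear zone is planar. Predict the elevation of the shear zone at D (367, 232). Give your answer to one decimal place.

Two edge vectors: A→B = (685, 46, -638), A→C = (280, -233, -247).
Normal n = (A→B) × (A→C) = (-160016, -9445, -172485).
So ∂z/∂easting = −n_x/n_z = −0.927710 and ∂z/∂northing = −n_y/n_z = −0.054758.
Intercept c from A: 1757 + 888.75 + 31.54 = 2677.29.
At (367, 232): z = −340.5 − 12.7 + 2677.29 = 2324.1 ft.

2324.1 ft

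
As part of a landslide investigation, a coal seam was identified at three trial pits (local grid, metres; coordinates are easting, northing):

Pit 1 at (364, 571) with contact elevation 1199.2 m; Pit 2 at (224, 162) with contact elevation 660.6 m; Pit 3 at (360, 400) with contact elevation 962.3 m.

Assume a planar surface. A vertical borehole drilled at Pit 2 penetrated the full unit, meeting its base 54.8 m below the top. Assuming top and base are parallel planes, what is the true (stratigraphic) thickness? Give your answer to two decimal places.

31.75 m

Let the plane be z = a·easting + b·northing + c.
Pit 2−Pit 1: −140a − 409b = −538.6;  Pit 3−Pit 1: −4a − 171b = −236.9.
Solving gives a = −0.21483, b = 1.39041.
|∇z| = √(a²+b²) = 1.40690, so dip δ = arctan(1.40690) = 54.60°.
True thickness = vertical thickness × cos δ = 54.8 × cos 54.60° = 31.75 m.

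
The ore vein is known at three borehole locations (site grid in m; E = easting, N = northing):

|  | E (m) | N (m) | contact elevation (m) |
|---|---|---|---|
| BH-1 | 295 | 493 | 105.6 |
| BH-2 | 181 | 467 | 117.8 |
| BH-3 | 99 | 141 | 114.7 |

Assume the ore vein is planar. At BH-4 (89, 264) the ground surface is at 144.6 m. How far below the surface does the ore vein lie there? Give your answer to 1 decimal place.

24.0 m

Two edge vectors: BH-1→BH-2 = (-114, -26, 12.2), BH-1→BH-3 = (-196, -352, 9.1).
Normal n = (BH-1→BH-2) × (BH-1→BH-3) = (4057.8, -1353.8, 35032).
So ∂z/∂E = −n_x/n_z = −0.11583 and ∂z/∂N = −n_y/n_z = 0.03864.
Intercept c from BH-1: 105.6 + 34.17 − 19.05 = 120.72.
At (89, 264): z_contact = −10.31 + 10.20 + 120.72 = 120.61 m.
Depth below ground = 144.6 − 120.61 = 24.0 m.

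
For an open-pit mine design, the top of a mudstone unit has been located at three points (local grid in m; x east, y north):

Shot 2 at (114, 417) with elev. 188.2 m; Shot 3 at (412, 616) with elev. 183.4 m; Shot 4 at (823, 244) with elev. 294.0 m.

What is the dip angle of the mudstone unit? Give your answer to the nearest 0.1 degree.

Two edge vectors: Shot 2→Shot 3 = (298, 199, -4.8), Shot 2→Shot 4 = (709, -173, 105.8).
Normal n = (Shot 2→Shot 3) × (Shot 2→Shot 4) = (20223.8, -34931.6, -192645).
So ∂z/∂x = −n_x/n_z = 0.10498 and ∂z/∂y = −n_y/n_z = −0.18133.
Gradient magnitude |∇z| = √(a² + b²) = √(0.01102 + 0.03288) = 0.20952.
True dip = arctan(0.20952) = 11.8°, dipping toward NNW (azimuth ≈ 330°).

11.8°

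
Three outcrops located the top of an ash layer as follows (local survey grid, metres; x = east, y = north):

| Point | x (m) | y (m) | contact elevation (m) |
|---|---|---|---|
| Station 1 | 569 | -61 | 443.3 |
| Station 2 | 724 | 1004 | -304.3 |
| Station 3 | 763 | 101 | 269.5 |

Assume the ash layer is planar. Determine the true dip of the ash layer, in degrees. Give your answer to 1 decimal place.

Let the plane be z = a·x + b·y + c.
Station 2−Station 1: 155a + 1065b = −747.6;  Station 3−Station 1: 194a + 162b = −173.8.
Solving gives a = −0.35254, b = −0.65066.
Gradient magnitude |∇z| = √(a² + b²) = √(0.12428 + 0.42336) = 0.74003.
True dip = arctan(0.74003) = 36.5°, dipping toward NNE (azimuth ≈ 028°).

36.5°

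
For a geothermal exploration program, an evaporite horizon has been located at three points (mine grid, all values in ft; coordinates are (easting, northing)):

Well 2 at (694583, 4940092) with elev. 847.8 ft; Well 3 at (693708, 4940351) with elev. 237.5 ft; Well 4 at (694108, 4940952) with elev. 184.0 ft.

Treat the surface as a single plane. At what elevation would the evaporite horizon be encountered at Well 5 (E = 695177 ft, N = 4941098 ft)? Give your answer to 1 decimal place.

Let the plane be z = a·E + b·N + c.
Well 3−Well 2: −875a + 259b = −610.3;  Well 4−Well 2: −475a + 860b = −663.8.
Solving gives a = 0.560679614, b = −0.462182771.
Then c = 847.8 − a·694583 − b·4940092 = 1894634.68.
At (695177, 4941098): z = 389771.6 − 2283690.4 + 1894634.68 = 715.9 ft.

715.9 ft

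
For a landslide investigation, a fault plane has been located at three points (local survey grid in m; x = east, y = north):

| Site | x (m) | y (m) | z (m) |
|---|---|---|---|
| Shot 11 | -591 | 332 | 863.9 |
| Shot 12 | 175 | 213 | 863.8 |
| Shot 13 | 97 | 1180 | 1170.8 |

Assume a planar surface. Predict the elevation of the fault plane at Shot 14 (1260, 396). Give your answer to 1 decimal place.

976.7 m

Two edge vectors: Shot 11→Shot 12 = (766, -119, -0.1), Shot 11→Shot 13 = (688, 848, 306.9).
Normal n = (Shot 11→Shot 12) × (Shot 11→Shot 13) = (-36436.3, -235154.2, 731440).
So ∂z/∂x = −n_x/n_z = 0.049814 and ∂z/∂y = −n_y/n_z = 0.321495.
Intercept c from Shot 11: 863.9 + 29.44 − 106.74 = 786.60.
At (1260, 396): z = 62.8 + 127.3 + 786.60 = 976.7 m.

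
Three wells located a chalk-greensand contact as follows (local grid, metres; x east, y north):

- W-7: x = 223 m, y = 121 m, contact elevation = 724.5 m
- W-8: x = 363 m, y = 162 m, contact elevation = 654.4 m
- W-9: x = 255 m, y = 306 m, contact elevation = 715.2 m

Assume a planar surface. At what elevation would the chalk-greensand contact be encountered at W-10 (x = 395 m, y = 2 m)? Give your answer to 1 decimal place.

Let the plane be z = a·x + b·y + c.
W-8−W-7: 140a + 41b = −70.1;  W-9−W-7: 32a + 185b = −9.3.
Solving gives a = −0.51192, b = 0.03828.
Then c = 724.5 − a·223 − b·121 = 834.03.
At (395, 2): z = −202.2 + 0.1 + 834.03 = 631.9 m.

631.9 m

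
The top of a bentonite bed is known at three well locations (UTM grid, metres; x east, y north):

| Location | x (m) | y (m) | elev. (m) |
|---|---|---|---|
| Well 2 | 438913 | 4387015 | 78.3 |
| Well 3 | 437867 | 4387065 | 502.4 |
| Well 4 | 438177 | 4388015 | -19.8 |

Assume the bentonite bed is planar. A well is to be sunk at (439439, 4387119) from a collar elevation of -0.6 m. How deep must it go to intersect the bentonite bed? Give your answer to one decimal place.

Two edge vectors: Well 2→Well 3 = (-1046, 50, 424.1), Well 2→Well 4 = (-736, 1000, -98.1).
Normal n = (Well 2→Well 3) × (Well 2→Well 4) = (-429005, -414750.2, -1009200).
So ∂z/∂x = −n_x/n_z = −0.425094134 and ∂z/∂y = −n_y/n_z = −0.410969283.
Intercept c from Well 2: 78.3 + 186579.34 + 1802928.41 = 1989586.05.
At (439439, 4387119): z_contact = −186802.94 − 1802971.15 + 1989586.05 = -188.04 m.
Depth below ground = -0.6 − (-188.04) = 187.4 m.

187.4 m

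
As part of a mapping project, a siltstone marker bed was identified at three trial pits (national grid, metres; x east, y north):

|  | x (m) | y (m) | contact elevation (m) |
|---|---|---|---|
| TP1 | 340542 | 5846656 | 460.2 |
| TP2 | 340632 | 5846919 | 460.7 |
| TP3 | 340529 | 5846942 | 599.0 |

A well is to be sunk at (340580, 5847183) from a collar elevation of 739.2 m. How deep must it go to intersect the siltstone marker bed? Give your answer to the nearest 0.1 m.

100.5 m

Let the plane be z = a·x + b·y + c.
TP2−TP1: 90a + 263b = 0.5;  TP3−TP1: −13a + 286b = 138.8.
Solving gives a = −1.247004355, b = 0.428632669.
Then c = 460.2 − a·340542 − b·5846656 = −2080950.21.
At (340580, 5847183): z_contact = −424704.74 + 2506293.66 − 2080950.21 = 638.70 m.
Depth below ground = 739.2 − 638.70 = 100.5 m.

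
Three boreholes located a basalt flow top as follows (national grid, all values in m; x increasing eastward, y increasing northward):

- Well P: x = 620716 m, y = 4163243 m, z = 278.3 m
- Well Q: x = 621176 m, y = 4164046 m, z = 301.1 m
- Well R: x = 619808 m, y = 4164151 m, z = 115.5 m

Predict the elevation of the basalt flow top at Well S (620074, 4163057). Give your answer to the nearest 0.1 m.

Two edge vectors: Well P→Well Q = (460, 803, 22.8), Well P→Well R = (-908, 908, -162.8).
Normal n = (Well P→Well Q) × (Well P→Well R) = (-151430.8, 54185.6, 1146804).
So ∂z/∂x = −n_x/n_z = 0.132045929 and ∂z/∂y = −n_y/n_z = −0.047249225.
Intercept c from Well P: 278.3 − 81963.02 + 196710.00 = 115025.28.
At (620074, 4163057): z = 81878.2 − 196701.2 + 115025.28 = 202.3 m.

202.3 m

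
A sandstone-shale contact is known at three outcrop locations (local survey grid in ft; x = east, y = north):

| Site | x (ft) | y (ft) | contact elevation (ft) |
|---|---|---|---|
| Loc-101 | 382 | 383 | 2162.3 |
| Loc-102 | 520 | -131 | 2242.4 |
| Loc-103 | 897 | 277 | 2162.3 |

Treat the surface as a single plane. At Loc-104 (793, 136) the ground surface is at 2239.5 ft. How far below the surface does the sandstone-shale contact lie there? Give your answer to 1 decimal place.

50.4 ft

Let the plane be z = a·x + b·y + c.
Loc-102−Loc-101: 138a − 514b = 80.1;  Loc-103−Loc-101: 515a − 106b = 0.
Solving gives a = −0.03395, b = −0.16495.
Then c = 2162.3 − a·382 − b·383 = 2238.45.
At (793, 136): z_contact = −26.92 − 22.43 + 2238.45 = 2189.09 ft.
Depth below ground = 2239.5 − 2189.09 = 50.4 ft.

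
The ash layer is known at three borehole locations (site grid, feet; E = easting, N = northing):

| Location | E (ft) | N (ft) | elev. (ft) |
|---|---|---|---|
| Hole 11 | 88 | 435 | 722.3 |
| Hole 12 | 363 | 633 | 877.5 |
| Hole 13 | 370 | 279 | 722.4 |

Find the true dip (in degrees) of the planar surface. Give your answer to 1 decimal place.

Two edge vectors: Hole 11→Hole 12 = (275, 198, 155.2), Hole 11→Hole 13 = (282, -156, 0.1).
Normal n = (Hole 11→Hole 12) × (Hole 11→Hole 13) = (24231, 43738.9, -98736).
So ∂z/∂E = −n_x/n_z = 0.24541 and ∂z/∂N = −n_y/n_z = 0.44299.
Gradient magnitude |∇z| = √(a² + b²) = √(0.06023 + 0.19624) = 0.50642.
True dip = arctan(0.50642) = 26.9°, dipping toward SSW (azimuth ≈ 209°).

26.9°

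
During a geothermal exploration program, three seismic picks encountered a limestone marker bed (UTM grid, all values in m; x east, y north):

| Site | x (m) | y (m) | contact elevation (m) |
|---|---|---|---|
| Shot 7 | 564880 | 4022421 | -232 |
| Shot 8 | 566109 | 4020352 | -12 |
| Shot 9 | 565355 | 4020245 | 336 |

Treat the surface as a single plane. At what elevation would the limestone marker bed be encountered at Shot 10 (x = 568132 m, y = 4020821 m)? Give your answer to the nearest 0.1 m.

Let the plane be z = a·x + b·y + c.
Shot 8−Shot 7: 1229a − 2069b = 220;  Shot 9−Shot 7: 475a − 2176b = 568.
Solving gives a = −0.411741093, b = −0.350908557.
Then c = -232 − a·564880 − b·4022421 = 1643854.26.
At (568132, 4020821): z = −233923.3 − 1410940.5 + 1643854.26 = -1009.5 m.

-1009.5 m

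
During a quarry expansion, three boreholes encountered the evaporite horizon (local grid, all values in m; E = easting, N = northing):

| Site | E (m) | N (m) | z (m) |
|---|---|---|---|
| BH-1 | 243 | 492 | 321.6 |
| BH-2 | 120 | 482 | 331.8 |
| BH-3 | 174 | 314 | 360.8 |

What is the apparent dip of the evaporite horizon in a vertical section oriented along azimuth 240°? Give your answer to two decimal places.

Two edge vectors: BH-1→BH-2 = (-123, -10, 10.2), BH-1→BH-3 = (-69, -178, 39.2).
Normal n = (BH-1→BH-2) × (BH-1→BH-3) = (1423.6, 4117.8, 21204).
So ∂z/∂E = −n_x/n_z = −0.06714 and ∂z/∂N = −n_y/n_z = −0.19420.
Unit vector along 240° is (sin 240°, cos 240°) = (-0.8660, -0.5000).
Slope in that direction = a·(-0.8660) + b·(-0.5000) = 0.15524.
Apparent dip = arctan|0.15524| = 8.82° (true dip is 11.6°, so apparent ≤ true as expected).

8.82°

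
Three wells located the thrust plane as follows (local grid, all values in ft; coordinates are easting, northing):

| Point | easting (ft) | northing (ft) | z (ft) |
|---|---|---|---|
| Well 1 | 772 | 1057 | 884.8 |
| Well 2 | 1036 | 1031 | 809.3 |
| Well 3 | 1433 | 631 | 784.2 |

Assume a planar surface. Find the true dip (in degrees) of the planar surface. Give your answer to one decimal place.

21.6°

Two edge vectors: Well 1→Well 2 = (264, -26, -75.5), Well 1→Well 3 = (661, -426, -100.6).
Normal n = (Well 1→Well 2) × (Well 1→Well 3) = (-29547.4, -23347.1, -95278).
So ∂z/∂easting = −n_x/n_z = −0.31012 and ∂z/∂northing = −n_y/n_z = −0.24504.
Gradient magnitude |∇z| = √(a² + b²) = √(0.09617 + 0.06005) = 0.39524.
True dip = arctan(0.39524) = 21.6°, dipping toward NE (azimuth ≈ 052°).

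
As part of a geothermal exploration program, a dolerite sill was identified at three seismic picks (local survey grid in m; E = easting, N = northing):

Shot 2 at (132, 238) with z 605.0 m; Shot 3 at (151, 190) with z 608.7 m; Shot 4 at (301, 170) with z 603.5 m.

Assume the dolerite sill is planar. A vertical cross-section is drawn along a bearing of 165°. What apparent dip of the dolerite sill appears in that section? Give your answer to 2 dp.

Let the plane be z = a·E + b·N + c.
Shot 3−Shot 2: 19a − 48b = 3.7;  Shot 4−Shot 2: 169a − 68b = −1.5.
Solving gives a = −0.04745, b = −0.09587.
Unit vector along 165° is (sin 165°, cos 165°) = (0.2588, -0.9659).
Slope in that direction = a·(0.2588) + b·(-0.9659) = 0.08032.
Apparent dip = arctan|0.08032| = 4.59° (true dip is 6.1°, so apparent ≤ true as expected).

4.59°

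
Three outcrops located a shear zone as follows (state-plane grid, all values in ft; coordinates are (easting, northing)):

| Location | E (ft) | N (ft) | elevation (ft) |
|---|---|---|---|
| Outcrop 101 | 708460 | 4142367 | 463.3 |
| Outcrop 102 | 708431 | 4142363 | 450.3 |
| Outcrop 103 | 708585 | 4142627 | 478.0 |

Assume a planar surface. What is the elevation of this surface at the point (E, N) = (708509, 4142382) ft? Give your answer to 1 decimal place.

483.9 ft

Let the plane be z = a·E + b·N + c.
Outcrop 102−Outcrop 101: −29a − 4b = −13;  Outcrop 103−Outcrop 101: 125a + 260b = 14.7.
Solving gives a = 0.471761364, b = −0.170269886.
Then c = 463.3 − a·708460 − b·4142367 = 371559.60.
At (708509, 4142382): z = 334247.2 − 705322.9 + 371559.60 = 483.9 ft.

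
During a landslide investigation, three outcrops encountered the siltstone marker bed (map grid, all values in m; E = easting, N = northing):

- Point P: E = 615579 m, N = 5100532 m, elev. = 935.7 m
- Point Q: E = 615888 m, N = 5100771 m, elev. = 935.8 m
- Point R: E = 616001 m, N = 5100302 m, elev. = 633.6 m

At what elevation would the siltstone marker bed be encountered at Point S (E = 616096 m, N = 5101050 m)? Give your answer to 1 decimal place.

Let the plane be z = a·E + b·N + c.
Point Q−Point P: 309a + 239b = 0.1;  Point R−Point P: 422a − 230b = −302.1.
Solving gives a = −0.419820506, b = 0.543198897.
Then c = 935.7 − a·615579 − b·5100532 = −2511234.97.
At (616096, 5101050): z = −258649.7 + 2770884.7 − 2511234.97 = 1000.0 m.

1000.0 m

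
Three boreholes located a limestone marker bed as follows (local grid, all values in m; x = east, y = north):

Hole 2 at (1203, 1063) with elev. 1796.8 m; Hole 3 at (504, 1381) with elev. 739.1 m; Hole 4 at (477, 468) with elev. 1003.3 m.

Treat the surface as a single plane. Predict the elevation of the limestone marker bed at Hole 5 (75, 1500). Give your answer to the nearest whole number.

Let the plane be z = a·x + b·y + c.
Hole 3−Hole 2: −699a + 318b = −1057.7;  Hole 4−Hole 2: −726a − 595b = −793.5.
Solving gives a = 1.36317, b = −0.32969.
Then c = 1796.8 − a·1203 − b·1063 = 507.36.
At (75, 1500): z = 102.2 − 494.5 + 507.36 = 115.1 m.

115 m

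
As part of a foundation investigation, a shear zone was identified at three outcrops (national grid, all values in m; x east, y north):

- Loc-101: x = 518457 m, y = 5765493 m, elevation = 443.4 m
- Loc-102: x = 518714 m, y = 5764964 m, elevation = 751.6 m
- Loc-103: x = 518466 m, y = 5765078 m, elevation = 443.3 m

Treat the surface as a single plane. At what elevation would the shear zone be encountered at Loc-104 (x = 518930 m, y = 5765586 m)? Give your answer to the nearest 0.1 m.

1039.9 m

Two edge vectors: Loc-101→Loc-102 = (257, -529, 308.2), Loc-101→Loc-103 = (9, -415, -0.1).
Normal n = (Loc-101→Loc-102) × (Loc-101→Loc-103) = (127955.9, 2799.5, -101894).
So ∂z/∂x = −n_x/n_z = 1.255774629 and ∂z/∂y = −n_y/n_z = 0.027474630.
Intercept c from Loc-101: 443.4 − 651065.15 − 158404.79 = −809026.54.
At (518930, 5765586): z = 651659.1 + 158407.3 − 809026.54 = 1039.9 m.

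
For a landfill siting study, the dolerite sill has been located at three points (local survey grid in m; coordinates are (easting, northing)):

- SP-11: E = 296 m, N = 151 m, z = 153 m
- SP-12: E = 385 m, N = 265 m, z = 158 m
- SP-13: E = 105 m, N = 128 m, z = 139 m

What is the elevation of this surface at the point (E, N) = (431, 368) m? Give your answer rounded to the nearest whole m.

160 m

Two edge vectors: SP-11→SP-12 = (89, 114, 5), SP-11→SP-13 = (-191, -23, -14).
Normal n = (SP-11→SP-12) × (SP-11→SP-13) = (-1481, 291, 19727).
So ∂z/∂E = −n_x/n_z = 0.07507 and ∂z/∂N = −n_y/n_z = −0.01475.
Intercept c from SP-11: 153 − 22.22 + 2.23 = 133.01.
At (431, 368): z = 32.4 − 5.4 + 133.01 = 159.9 m.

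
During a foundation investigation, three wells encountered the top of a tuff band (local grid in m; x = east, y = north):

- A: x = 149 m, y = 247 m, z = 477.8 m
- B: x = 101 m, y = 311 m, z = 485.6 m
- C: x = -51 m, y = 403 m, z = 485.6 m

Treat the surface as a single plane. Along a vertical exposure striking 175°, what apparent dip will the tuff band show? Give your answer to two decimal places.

11.89°

Let the plane be z = a·x + b·y + c.
B−A: −48a + 64b = 7.8;  C−A: −200a + 156b = 7.8.
Solving gives a = 0.13509, b = 0.22319.
Unit vector along 175° is (sin 175°, cos 175°) = (0.0872, -0.9962).
Slope in that direction = a·(0.0872) + b·(-0.9962) = −0.21057.
Apparent dip = arctan|0.21057| = 11.89° (true dip is 14.6°, so apparent ≤ true as expected).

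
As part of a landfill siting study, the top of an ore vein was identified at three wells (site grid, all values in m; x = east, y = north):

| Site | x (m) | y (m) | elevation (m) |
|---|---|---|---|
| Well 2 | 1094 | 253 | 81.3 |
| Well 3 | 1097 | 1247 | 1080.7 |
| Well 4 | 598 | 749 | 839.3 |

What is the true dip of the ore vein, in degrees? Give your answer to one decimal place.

Two edge vectors: Well 2→Well 3 = (3, 994, 999.4), Well 2→Well 4 = (-496, 496, 758).
Normal n = (Well 2→Well 3) × (Well 2→Well 4) = (257749.6, -497976.4, 494512).
So ∂z/∂x = −n_x/n_z = −0.52122 and ∂z/∂y = −n_y/n_z = 1.00701.
Gradient magnitude |∇z| = √(a² + b²) = √(0.27167 + 1.01406) = 1.13390.
True dip = arctan(1.13390) = 48.6°, dipping toward SSE (azimuth ≈ 153°).

48.6°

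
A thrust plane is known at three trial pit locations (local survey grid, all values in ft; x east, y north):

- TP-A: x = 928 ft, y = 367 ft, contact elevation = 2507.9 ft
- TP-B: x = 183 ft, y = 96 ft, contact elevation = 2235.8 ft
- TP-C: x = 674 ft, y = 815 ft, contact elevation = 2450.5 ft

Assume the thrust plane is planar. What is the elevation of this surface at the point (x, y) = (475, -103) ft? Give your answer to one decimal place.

Let the plane be z = a·x + b·y + c.
TP-B−TP-A: −745a − 271b = −272.1;  TP-C−TP-A: −254a + 448b = −57.4.
Solving gives a = 0.34143, b = 0.06545.
Then c = 2507.9 − a·928 − b·367 = 2167.04.
At (475, -103): z = 162.2 − 6.7 + 2167.04 = 2322.5 ft.

2322.5 ft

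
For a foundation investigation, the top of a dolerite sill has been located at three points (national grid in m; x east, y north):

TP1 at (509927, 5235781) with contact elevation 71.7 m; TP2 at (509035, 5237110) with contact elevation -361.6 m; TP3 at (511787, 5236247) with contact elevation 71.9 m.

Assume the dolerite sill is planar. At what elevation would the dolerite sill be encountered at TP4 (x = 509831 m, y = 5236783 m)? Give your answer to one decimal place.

Two edge vectors: TP1→TP2 = (-892, 1329, -433.3), TP1→TP3 = (1860, 466, 0.2).
Normal n = (TP1→TP2) × (TP1→TP3) = (202183.6, -805759.6, -2887612).
So ∂z/∂x = −n_x/n_z = 0.070017579 and ∂z/∂y = −n_y/n_z = −0.279040120.
Intercept c from TP1: 71.7 − 35703.85 + 1460992.96 = 1425360.81.
At (509831, 5236783): z = 35697.1 − 1461272.6 + 1425360.81 = -214.6 m.

-214.6 m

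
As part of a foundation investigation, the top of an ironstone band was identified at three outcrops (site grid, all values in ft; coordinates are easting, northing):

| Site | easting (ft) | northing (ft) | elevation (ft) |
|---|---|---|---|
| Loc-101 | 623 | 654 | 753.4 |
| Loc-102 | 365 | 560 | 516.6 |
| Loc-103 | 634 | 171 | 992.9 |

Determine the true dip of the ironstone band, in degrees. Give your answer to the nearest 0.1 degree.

49.9°

Two edge vectors: Loc-101→Loc-102 = (-258, -94, -236.8), Loc-101→Loc-103 = (11, -483, 239.5).
Normal n = (Loc-101→Loc-102) × (Loc-101→Loc-103) = (-136887.4, 59186.2, 125648).
So ∂z/∂easting = −n_x/n_z = 1.08945 and ∂z/∂northing = −n_y/n_z = −0.47105.
Gradient magnitude |∇z| = √(a² + b²) = √(1.18690 + 0.22189) = 1.18692.
True dip = arctan(1.18692) = 49.9°, dipping toward WNW (azimuth ≈ 293°).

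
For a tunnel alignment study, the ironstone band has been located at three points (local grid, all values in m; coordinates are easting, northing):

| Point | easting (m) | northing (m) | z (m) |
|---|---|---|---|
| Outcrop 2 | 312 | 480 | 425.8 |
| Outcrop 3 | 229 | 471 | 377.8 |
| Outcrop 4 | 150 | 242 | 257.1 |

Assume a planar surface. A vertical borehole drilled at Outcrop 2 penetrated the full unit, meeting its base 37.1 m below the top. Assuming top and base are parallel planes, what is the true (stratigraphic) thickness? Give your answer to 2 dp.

31.26 m

Let the plane be z = a·easting + b·northing + c.
Outcrop 3−Outcrop 2: −83a − 9b = −48;  Outcrop 4−Outcrop 2: −162a − 238b = −168.7.
Solving gives a = 0.54141, b = 0.34030.
|∇z| = √(a²+b²) = 0.63948, so dip δ = arctan(0.63948) = 32.60°.
True thickness = vertical thickness × cos δ = 37.1 × cos 32.60° = 31.26 m.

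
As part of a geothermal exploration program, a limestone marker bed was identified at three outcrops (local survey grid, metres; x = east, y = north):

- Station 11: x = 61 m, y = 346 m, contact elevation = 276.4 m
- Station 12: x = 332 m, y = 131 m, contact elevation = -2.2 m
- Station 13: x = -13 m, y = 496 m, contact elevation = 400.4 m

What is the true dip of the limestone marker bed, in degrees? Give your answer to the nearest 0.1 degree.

38.9°

Two edge vectors: Station 11→Station 12 = (271, -215, -278.6), Station 11→Station 13 = (-74, 150, 124).
Normal n = (Station 11→Station 12) × (Station 11→Station 13) = (15130, -12987.6, 24740).
So ∂z/∂x = −n_x/n_z = −0.61156 and ∂z/∂y = −n_y/n_z = 0.52496.
Gradient magnitude |∇z| = √(a² + b²) = √(0.37401 + 0.27559) = 0.80597.
True dip = arctan(0.80597) = 38.9°, dipping toward SE (azimuth ≈ 131°).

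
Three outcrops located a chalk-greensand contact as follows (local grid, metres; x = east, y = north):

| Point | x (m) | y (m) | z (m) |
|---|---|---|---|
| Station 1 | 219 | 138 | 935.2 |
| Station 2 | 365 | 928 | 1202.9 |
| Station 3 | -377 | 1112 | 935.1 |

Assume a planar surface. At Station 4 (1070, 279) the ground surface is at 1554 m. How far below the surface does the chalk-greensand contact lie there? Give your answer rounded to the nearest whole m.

Two edge vectors: Station 1→Station 2 = (146, 790, 267.7), Station 1→Station 3 = (-596, 974, -0.1).
Normal n = (Station 1→Station 2) × (Station 1→Station 3) = (-260818.8, -159534.6, 613044).
So ∂z/∂x = −n_x/n_z = 0.42545 and ∂z/∂y = −n_y/n_z = 0.26023.
Intercept c from Station 1: 935.2 − 93.17 − 35.91 = 806.11.
At (1070, 279): z_contact = 455.2 + 72.6 + 806.11 = 1333.9 m.
Depth below ground = 1554 − 1333.9 = 220 m.

220 m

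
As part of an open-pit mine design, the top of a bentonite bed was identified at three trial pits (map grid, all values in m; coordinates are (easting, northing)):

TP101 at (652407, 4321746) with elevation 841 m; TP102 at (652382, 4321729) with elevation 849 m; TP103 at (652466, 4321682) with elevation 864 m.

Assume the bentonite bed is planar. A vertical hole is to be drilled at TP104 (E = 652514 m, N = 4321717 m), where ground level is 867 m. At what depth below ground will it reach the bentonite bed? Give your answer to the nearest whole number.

19 m

Let the plane be z = a·E + b·N + c.
TP102−TP101: −25a − 17b = 8;  TP103−TP101: 59a − 64b = 23.
Solving gives a = −0.04648483, b = −0.40222820.
Then c = 841 − a·652407 − b·4321746 = 1769496.13.
At (652514, 4321717): z_contact = −30332.0 − 1738316.4 + 1769496.13 = 847.7 m.
Depth below ground = 867 − 847.7 = 19 m.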